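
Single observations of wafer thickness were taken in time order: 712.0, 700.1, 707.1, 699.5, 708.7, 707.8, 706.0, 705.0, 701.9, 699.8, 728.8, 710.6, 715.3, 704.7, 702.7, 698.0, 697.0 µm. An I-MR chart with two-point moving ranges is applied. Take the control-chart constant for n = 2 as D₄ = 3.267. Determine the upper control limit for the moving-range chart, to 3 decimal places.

23.441

Moving ranges: 11.9, 7.0, 7.6, 9.2, 0.9, 1.8, 1.0, 3.1, 2.1, 29.0, 18.2, 4.7, 10.6, 2.0, 4.7, 1.0; M̄R̄ = 114.8000 / 16 = 7.1750
UCL_MR = D₄·M̄R̄ = 3.267 × 7.1750 = 23.4407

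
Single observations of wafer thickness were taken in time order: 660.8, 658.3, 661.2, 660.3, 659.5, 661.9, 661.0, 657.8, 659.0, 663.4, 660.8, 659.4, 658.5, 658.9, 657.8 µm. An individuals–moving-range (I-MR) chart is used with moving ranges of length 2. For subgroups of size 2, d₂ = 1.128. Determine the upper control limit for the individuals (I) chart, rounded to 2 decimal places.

X̄ = (660.8 + 658.3 + 661.2 + 660.3 + 659.5 + 661.9 + 661.0 + 657.8 + 659.0 + 663.4 + 660.8 + 659.4 + 658.5 + 658.9 + 657.8) / 15 = 659.9067
Moving ranges: 2.5, 2.9, 0.9, 0.8, 2.4, 0.9, 3.2, 1.2, 4.4, 2.6, 1.4, 0.9, 0.4, 1.1; M̄R̄ = 25.6000 / 14 = 1.8286
UCL = X̄ + 3·M̄R̄/d₂ = 659.9067 + 3 × 1.8286 / 1.128 = 664.7699

664.77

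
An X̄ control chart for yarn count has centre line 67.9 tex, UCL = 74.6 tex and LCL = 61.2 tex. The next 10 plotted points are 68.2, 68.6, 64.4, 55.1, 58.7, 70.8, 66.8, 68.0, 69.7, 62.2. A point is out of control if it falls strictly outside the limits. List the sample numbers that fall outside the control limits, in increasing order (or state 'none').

4, 5

Compare each point to [61.2, 74.6]: sample 4 = 55.1 < LCL; sample 5 = 58.7 < LCL.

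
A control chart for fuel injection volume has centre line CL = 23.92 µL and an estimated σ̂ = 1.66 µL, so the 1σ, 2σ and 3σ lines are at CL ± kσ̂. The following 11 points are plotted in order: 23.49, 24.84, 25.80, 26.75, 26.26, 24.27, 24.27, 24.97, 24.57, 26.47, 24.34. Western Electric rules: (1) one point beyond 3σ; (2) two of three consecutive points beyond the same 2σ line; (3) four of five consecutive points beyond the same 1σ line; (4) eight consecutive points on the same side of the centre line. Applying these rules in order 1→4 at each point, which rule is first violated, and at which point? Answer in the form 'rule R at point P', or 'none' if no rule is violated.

rule 4 at point 9

Zone of each point (C = within 1σ̂, B = 1σ̂–2σ̂, A = 2σ̂–3σ̂, * = beyond 3σ̂; sign = side of CL): 1:-C, 2:+C, 3:+B, 4:+B, 5:+B, 6:+C, 7:+C, 8:+C, 9:+C, 10:+B, 11:+C
Rule 4 (eight consecutive points on the same side of the centre line) is satisfied at point 9.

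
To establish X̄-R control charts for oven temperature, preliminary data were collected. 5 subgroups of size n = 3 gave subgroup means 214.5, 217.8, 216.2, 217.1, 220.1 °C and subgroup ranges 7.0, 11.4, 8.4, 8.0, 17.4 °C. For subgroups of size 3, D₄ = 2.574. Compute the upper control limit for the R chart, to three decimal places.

26.873

R̄ = (7.0 + 11.4 + 8.4 + 8.0 + 17.4) / 5 = 52.2000 / 5 = 10.4400
UCL_R = D₄·R̄ = 2.574 × 10.4400 = 26.8726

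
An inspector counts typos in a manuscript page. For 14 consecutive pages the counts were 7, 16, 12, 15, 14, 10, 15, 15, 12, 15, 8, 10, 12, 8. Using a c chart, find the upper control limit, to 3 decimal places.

c̄ = (7 + 16 + 12 + 15 + 14 + 10 + 15 + 15 + 12 + 15 + 8 + 10 + 12 + 8) / 14 = 169 / 14 = 12.0714
UCL = c̄ + 3√c̄ = 12.0714 + 3 × √12.0714 = 12.0714 + 3 × 3.4744 = 22.4946

22.495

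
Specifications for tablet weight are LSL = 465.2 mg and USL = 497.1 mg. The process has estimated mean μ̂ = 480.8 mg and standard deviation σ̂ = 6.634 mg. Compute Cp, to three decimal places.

0.801

Cp = (USL − LSL) / (6σ̂) = (497.1 − 465.2) / (6 × 6.634) = 31.9000 / 39.8040 = 0.8014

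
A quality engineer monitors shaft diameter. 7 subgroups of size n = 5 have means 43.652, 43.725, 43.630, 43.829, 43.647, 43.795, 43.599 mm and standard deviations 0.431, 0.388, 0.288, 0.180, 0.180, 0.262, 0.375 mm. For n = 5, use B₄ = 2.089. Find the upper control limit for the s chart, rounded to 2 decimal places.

0.63

s̄ = (0.431 + 0.388 + 0.288 + 0.180 + 0.180 + 0.262 + 0.375) / 7 = 0.3006
UCL_s = B₄·s̄ = 2.089 × 0.3006 = 0.6279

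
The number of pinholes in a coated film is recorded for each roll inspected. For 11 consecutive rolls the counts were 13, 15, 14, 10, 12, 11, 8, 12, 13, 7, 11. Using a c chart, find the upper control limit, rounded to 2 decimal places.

21.61

c̄ = (13 + 15 + 14 + 10 + 12 + 11 + 8 + 12 + 13 + 7 + 11) / 11 = 126 / 11 = 11.4545
UCL = c̄ + 3√c̄ = 11.4545 + 3 × √11.4545 = 11.4545 + 3 × 3.3845 = 21.6079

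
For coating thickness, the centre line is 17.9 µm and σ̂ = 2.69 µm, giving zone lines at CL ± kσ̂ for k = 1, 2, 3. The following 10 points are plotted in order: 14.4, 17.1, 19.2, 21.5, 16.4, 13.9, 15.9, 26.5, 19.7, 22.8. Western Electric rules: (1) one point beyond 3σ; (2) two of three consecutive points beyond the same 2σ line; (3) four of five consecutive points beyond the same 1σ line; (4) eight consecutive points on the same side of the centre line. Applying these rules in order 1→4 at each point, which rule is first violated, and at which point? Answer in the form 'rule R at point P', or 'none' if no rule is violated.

Zone of each point (C = within 1σ̂, B = 1σ̂–2σ̂, A = 2σ̂–3σ̂, * = beyond 3σ̂; sign = side of CL): 1:-B, 2:-C, 3:+C, 4:+B, 5:-C, 6:-B, 7:-C, 8:+*, 9:+C, 10:+B
Rule 1 (one point beyond the 3σ limits) is satisfied at point 8.

rule 1 at point 8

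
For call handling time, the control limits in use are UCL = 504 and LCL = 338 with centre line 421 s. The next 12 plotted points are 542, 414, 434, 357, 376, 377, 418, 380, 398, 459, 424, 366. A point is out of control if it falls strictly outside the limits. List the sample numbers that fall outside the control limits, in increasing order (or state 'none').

Compare each point to [338, 504]: sample 1 = 542 > UCL.

1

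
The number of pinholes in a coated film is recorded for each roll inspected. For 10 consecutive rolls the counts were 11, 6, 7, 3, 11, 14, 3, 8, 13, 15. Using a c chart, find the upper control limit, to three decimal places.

18.150

c̄ = (11 + 6 + 7 + 3 + 11 + 14 + 3 + 8 + 13 + 15) / 10 = 91 / 10 = 9.1000
UCL = c̄ + 3√c̄ = 9.1000 + 3 × √9.1000 = 9.1000 + 3 × 3.0166 = 18.1499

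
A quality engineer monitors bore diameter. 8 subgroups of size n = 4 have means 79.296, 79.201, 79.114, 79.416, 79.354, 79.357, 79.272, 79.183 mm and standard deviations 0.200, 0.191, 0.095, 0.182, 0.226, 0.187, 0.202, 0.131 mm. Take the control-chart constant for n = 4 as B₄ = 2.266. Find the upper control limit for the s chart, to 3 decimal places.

0.401

s̄ = (0.200 + 0.191 + 0.095 + 0.182 + 0.226 + 0.187 + 0.202 + 0.131) / 8 = 0.1768
UCL_s = B₄·s̄ = 2.266 × 0.1768 = 0.4005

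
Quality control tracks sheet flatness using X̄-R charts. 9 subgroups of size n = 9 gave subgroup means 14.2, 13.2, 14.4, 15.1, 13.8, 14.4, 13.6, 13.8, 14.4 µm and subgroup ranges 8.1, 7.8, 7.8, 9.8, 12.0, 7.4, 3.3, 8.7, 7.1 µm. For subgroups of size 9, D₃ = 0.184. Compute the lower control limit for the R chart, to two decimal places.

1.47

R̄ = (8.1 + 7.8 + 7.8 + 9.8 + 12.0 + 7.4 + 3.3 + 8.7 + 7.1) / 9 = 72.0000 / 9 = 8.0000
LCL_R = D₃·R̄ = 0.184 × 8.0000 = 1.4720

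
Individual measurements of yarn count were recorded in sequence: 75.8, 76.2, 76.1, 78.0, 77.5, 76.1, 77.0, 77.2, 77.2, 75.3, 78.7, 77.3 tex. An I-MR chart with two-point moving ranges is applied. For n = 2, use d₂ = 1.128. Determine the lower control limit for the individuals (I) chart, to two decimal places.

X̄ = (75.8 + 76.2 + 76.1 + 78.0 + 77.5 + 76.1 + 77.0 + 77.2 + 77.2 + 75.3 + 78.7 + 77.3) / 12 = 76.8667
Moving ranges: 0.4, 0.1, 1.9, 0.5, 1.4, 0.9, 0.2, 0.0, 1.9, 3.4, 1.4; M̄R̄ = 12.1000 / 11 = 1.1000
LCL = X̄ − 3·M̄R̄/d₂ = 76.8667 − 3 × 1.1000 / 1.128 = 73.9411

73.94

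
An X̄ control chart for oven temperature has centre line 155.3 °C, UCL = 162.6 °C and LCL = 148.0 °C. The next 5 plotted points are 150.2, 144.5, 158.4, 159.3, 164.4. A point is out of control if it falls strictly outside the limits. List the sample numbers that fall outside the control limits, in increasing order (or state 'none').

Compare each point to [148.0, 162.6]: sample 2 = 144.5 < LCL; sample 5 = 164.4 > UCL.

2, 5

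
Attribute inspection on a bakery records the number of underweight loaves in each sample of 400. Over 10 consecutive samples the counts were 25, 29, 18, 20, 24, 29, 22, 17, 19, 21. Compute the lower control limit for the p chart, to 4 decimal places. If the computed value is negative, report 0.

p̄ = Σdᵢ / (k·n) = 224 / (10 × 400) = 0.05600
LCL = p̄ − 3·√(p̄(1−p̄)/n) = 0.05600 − 3 × 0.01150 = 0.02151

0.0215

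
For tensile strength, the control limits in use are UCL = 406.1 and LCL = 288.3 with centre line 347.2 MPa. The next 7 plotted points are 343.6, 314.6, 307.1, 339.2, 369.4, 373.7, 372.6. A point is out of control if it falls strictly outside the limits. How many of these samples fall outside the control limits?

All 7 points lie within [288.3, 406.1].

0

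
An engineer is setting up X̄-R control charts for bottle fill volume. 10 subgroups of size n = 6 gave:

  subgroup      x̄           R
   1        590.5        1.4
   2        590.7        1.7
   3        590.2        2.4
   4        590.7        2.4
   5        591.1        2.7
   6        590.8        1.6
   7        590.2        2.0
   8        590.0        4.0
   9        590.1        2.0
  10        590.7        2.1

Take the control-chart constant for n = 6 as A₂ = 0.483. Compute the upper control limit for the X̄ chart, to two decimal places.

591.58

X̄̄ = (590.5 + 590.7 + 590.2 + 590.7 + 591.1 + 590.8 + 590.2 + 590.0 + 590.1 + 590.7) / 10 = 5905.0000 / 10 = 590.5000
R̄ = (1.4 + 1.7 + 2.4 + 2.4 + 2.7 + 1.6 + 2.0 + 4.0 + 2.0 + 2.1) / 10 = 22.3000 / 10 = 2.2300
UCL = X̄̄ + A₂·R̄ = 590.5000 + 0.483 × 2.2300 = 591.5771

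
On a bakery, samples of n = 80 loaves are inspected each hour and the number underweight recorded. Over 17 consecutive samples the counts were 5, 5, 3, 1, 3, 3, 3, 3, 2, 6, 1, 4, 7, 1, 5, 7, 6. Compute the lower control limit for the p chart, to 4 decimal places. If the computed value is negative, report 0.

p̄ = Σdᵢ / (k·n) = 65 / (17 × 80) = 0.04779
LCL = p̄ − 3·√(p̄(1−p̄)/n) = 0.04779 − 3 × 0.02385 = -0.02376 → 0 (negative, so LCL = 0)

0.0000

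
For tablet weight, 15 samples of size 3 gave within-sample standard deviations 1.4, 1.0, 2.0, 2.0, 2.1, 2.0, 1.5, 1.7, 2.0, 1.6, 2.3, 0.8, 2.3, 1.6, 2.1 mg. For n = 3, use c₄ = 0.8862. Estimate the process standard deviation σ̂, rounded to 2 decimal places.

1.99

s̄ = (1.4 + 1.0 + 2.0 + 2.0 + 2.1 + 2.0 + 1.5 + 1.7 + 2.0 + 1.6 + 2.3 + 0.8 + 2.3 + 1.6 + 2.1) / 15 = 1.7600
σ̂ = s̄ / c₄ = 1.7600 / 0.8862 = 1.9860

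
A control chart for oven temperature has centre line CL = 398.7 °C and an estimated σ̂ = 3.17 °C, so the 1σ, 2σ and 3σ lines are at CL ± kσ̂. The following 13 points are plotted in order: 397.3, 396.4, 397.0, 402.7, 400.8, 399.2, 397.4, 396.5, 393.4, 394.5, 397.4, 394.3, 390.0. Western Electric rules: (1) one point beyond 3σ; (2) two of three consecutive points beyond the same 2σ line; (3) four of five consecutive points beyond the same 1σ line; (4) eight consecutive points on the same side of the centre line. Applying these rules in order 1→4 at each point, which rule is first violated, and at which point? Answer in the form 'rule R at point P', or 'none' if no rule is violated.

Zone of each point (C = within 1σ̂, B = 1σ̂–2σ̂, A = 2σ̂–3σ̂, * = beyond 3σ̂; sign = side of CL): 1:-C, 2:-C, 3:-C, 4:+B, 5:+C, 6:+C, 7:-C, 8:-C, 9:-B, 10:-B, 11:-C, 12:-B, 13:-A
Rule 3 (four of five consecutive points beyond the same 1σ limit) is satisfied at point 13.

rule 3 at point 13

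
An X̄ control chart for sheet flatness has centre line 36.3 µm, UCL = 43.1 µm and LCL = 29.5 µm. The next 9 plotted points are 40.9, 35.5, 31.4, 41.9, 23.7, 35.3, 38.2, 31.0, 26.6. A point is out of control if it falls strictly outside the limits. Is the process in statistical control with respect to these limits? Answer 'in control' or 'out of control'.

out of control

Compare each point to [29.5, 43.1]: sample 5 = 23.7 < LCL; sample 9 = 26.6 < LCL.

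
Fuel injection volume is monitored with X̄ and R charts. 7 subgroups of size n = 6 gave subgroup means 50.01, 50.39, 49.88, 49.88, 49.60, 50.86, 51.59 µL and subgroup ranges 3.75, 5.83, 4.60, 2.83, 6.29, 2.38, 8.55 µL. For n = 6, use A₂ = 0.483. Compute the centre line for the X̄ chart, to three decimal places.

50.316

X̄̄ = (50.01 + 50.39 + 49.88 + 49.88 + 49.60 + 50.86 + 51.59) / 7 = 352.2100 / 7 = 50.3157
CL = X̄̄ = 50.3157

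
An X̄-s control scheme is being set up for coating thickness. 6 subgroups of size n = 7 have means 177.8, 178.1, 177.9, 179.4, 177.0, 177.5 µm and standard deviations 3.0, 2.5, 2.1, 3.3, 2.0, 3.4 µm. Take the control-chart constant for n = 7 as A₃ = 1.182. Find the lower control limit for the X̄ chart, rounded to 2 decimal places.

X̄̄ = (177.8 + 178.1 + 177.9 + 179.4 + 177.0 + 177.5) / 6 = 177.9500
s̄ = (3.0 + 2.5 + 2.1 + 3.3 + 2.0 + 3.4) / 6 = 2.7167
LCL = X̄̄ − A₃·s̄ = 177.9500 − 1.182 × 2.7167 = 174.7389

174.74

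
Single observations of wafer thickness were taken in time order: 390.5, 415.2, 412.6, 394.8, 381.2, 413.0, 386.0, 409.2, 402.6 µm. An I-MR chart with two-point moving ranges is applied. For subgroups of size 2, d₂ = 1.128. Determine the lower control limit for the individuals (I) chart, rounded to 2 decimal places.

351.60

X̄ = (390.5 + 415.2 + 412.6 + 394.8 + 381.2 + 413.0 + 386.0 + 409.2 + 402.6) / 9 = 400.5667
Moving ranges: 24.7, 2.6, 17.8, 13.6, 31.8, 27.0, 23.2, 6.6; M̄R̄ = 147.3000 / 8 = 18.4125
LCL = X̄ − 3·M̄R̄/d₂ = 400.5667 − 3 × 18.4125 / 1.128 = 351.5973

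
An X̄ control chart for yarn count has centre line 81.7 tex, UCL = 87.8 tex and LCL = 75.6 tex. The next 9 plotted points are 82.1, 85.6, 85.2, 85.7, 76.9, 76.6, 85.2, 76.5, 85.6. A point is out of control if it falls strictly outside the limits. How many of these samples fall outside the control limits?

0

All 9 points lie within [75.6, 87.8].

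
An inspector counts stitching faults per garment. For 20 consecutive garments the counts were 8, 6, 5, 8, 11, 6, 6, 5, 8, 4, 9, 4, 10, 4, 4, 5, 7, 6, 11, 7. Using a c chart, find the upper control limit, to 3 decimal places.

c̄ = (8 + 6 + 5 + 8 + 11 + 6 + 6 + 5 + 8 + 4 + 9 + 4 + 10 + 4 + 4 + 5 + 7 + 6 + 11 + 7) / 20 = 134 / 20 = 6.7000
UCL = c̄ + 3√c̄ = 6.7000 + 3 × √6.7000 = 6.7000 + 3 × 2.5884 = 14.4653

14.465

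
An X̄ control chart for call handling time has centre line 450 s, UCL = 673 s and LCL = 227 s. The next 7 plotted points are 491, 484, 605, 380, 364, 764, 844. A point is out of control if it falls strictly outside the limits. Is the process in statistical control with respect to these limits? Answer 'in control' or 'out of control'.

out of control

Compare each point to [227, 673]: sample 6 = 764 > UCL; sample 7 = 844 > UCL.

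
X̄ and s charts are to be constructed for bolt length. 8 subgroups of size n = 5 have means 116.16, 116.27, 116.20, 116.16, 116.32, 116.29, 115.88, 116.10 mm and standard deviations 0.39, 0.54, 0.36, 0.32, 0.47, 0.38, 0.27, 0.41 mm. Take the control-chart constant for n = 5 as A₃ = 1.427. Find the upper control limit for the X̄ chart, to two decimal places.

116.73

X̄̄ = (116.16 + 116.27 + 116.20 + 116.16 + 116.32 + 116.29 + 115.88 + 116.10) / 8 = 116.1725
s̄ = (0.39 + 0.54 + 0.36 + 0.32 + 0.47 + 0.38 + 0.27 + 0.41) / 8 = 0.3925
UCL = X̄̄ + A₃·s̄ = 116.1725 + 1.427 × 0.3925 = 116.7326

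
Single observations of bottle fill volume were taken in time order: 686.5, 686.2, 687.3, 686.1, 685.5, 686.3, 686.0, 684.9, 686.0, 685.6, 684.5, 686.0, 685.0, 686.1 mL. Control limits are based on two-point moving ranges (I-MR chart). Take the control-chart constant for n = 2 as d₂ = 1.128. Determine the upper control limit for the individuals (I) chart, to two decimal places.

X̄ = (686.5 + 686.2 + 687.3 + 686.1 + 685.5 + 686.3 + 686.0 + 684.9 + 686.0 + 685.6 + 684.5 + 686.0 + 685.0 + 686.1) / 14 = 685.8571
Moving ranges: 0.3, 1.1, 1.2, 0.6, 0.8, 0.3, 1.1, 1.1, 0.4, 1.1, 1.5, 1.0, 1.1; M̄R̄ = 11.6000 / 13 = 0.8923
UCL = X̄ + 3·M̄R̄/d₂ = 685.8571 + 3 × 0.8923 / 1.128 = 688.2303

688.23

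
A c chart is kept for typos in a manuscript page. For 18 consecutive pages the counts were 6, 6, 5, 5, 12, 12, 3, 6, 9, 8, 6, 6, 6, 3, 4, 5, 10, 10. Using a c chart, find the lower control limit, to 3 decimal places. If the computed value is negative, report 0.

c̄ = (6 + 6 + 5 + 5 + 12 + 12 + 3 + 6 + 9 + 8 + 6 + 6 + 6 + 3 + 4 + 5 + 10 + 10) / 18 = 122 / 18 = 6.7778
LCL = c̄ − 3√c̄ = 6.7778 − 3 × 2.6034 = -1.0325 → 0 (cannot be negative)

0.000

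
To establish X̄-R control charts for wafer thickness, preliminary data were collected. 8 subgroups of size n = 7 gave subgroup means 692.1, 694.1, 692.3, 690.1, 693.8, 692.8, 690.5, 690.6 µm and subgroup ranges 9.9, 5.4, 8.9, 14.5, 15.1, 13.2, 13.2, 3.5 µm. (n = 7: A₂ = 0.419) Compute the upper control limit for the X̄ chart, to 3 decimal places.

696.421

X̄̄ = (692.1 + 694.1 + 692.3 + 690.1 + 693.8 + 692.8 + 690.5 + 690.6) / 8 = 5536.3000 / 8 = 692.0375
R̄ = (9.9 + 5.4 + 8.9 + 14.5 + 15.1 + 13.2 + 13.2 + 3.5) / 8 = 83.7000 / 8 = 10.4625
UCL = X̄̄ + A₂·R̄ = 692.0375 + 0.419 × 10.4625 = 696.4213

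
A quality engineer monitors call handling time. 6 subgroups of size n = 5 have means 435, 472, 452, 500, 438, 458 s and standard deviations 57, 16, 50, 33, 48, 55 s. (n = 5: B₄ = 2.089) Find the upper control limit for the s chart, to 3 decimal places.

s̄ = (57 + 16 + 50 + 33 + 48 + 55) / 6 = 43.1667
UCL_s = B₄·s̄ = 2.089 × 43.1667 = 90.1752

90.175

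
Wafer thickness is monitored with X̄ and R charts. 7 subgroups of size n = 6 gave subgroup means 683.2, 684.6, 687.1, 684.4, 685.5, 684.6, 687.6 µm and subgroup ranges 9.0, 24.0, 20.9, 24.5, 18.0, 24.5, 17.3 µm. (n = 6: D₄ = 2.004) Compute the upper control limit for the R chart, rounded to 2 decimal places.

R̄ = (9.0 + 24.0 + 20.9 + 24.5 + 18.0 + 24.5 + 17.3) / 7 = 138.2000 / 7 = 19.7429
UCL_R = D₄·R̄ = 2.004 × 19.7429 = 39.5647

39.56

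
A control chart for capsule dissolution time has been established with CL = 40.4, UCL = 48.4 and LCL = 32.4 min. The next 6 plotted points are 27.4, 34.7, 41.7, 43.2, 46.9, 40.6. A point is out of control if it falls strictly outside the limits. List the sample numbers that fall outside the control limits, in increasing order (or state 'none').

1

Compare each point to [32.4, 48.4]: sample 1 = 27.4 < LCL.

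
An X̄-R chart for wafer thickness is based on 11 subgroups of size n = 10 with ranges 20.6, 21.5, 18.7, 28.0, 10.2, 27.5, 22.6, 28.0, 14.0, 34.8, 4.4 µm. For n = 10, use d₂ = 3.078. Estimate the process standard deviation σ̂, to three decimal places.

6.802

R̄ = (20.6 + 21.5 + 18.7 + 28.0 + 10.2 + 27.5 + 22.6 + 28.0 + 14.0 + 34.8 + 4.4) / 11 = 20.9364
σ̂ = R̄ / d₂ = 20.9364 / 3.078 = 6.8019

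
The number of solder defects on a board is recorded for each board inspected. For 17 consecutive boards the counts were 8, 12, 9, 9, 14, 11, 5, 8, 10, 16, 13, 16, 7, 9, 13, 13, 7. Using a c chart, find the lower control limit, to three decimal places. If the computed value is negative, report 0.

c̄ = (8 + 12 + 9 + 9 + 14 + 11 + 5 + 8 + 10 + 16 + 13 + 16 + 7 + 9 + 13 + 13 + 7) / 17 = 180 / 17 = 10.5882
LCL = c̄ − 3√c̄ = 10.5882 − 3 × 3.2540 = 0.8264

0.826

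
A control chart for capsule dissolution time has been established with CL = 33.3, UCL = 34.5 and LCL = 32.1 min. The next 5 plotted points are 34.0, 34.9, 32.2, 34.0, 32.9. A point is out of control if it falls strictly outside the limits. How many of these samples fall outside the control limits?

1

Compare each point to [32.1, 34.5]: sample 2 = 34.9 > UCL.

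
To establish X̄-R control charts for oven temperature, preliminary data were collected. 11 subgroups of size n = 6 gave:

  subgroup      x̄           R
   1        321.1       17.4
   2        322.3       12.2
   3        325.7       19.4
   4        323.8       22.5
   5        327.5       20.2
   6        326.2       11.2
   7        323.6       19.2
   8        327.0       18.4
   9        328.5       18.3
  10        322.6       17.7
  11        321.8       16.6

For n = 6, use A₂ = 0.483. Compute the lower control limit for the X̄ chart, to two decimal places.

X̄̄ = (321.1 + 322.3 + 325.7 + 323.8 + 327.5 + 326.2 + 323.6 + 327.0 + 328.5 + 322.6 + 321.8) / 11 = 3570.1000 / 11 = 324.5545
R̄ = (17.4 + 12.2 + 19.4 + 22.5 + 20.2 + 11.2 + 19.2 + 18.4 + 18.3 + 17.7 + 16.6) / 11 = 193.1000 / 11 = 17.5545
LCL = X̄̄ − A₂·R̄ = 324.5545 − 0.483 × 17.5545 = 316.0757

316.08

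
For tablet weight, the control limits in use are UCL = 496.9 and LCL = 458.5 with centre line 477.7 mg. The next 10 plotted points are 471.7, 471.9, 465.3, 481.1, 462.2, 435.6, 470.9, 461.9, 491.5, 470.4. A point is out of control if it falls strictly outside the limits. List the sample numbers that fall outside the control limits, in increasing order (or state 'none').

6

Compare each point to [458.5, 496.9]: sample 6 = 435.6 < LCL.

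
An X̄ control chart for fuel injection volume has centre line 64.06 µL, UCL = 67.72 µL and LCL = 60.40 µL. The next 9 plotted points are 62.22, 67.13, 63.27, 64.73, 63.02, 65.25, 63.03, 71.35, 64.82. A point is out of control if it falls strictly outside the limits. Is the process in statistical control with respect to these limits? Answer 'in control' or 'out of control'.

out of control

Compare each point to [60.40, 67.72]: sample 8 = 71.35 > UCL.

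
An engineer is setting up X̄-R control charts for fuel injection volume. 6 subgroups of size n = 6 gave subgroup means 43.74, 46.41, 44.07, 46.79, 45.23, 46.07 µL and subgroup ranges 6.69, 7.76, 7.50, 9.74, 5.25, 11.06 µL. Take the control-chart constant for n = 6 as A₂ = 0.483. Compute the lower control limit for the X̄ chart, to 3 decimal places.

41.521

X̄̄ = (43.74 + 46.41 + 44.07 + 46.79 + 45.23 + 46.07) / 6 = 272.3100 / 6 = 45.3850
R̄ = (6.69 + 7.76 + 7.50 + 9.74 + 5.25 + 11.06) / 6 = 48.0000 / 6 = 8.0000
LCL = X̄̄ − A₂·R̄ = 45.3850 − 0.483 × 8.0000 = 41.5210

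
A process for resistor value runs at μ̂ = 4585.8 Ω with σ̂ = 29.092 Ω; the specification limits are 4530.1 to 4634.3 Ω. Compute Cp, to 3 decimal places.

Cp = (USL − LSL) / (6σ̂) = (4634.3 − 4530.1) / (6 × 29.092) = 104.2000 / 174.5520 = 0.5970

0.597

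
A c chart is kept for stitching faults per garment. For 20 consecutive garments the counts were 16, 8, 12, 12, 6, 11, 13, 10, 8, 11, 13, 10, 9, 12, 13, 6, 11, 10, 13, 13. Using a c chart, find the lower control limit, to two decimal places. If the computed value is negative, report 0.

c̄ = (16 + 8 + 12 + 12 + 6 + 11 + 13 + 10 + 8 + 11 + 13 + 10 + 9 + 12 + 13 + 6 + 11 + 10 + 13 + 13) / 20 = 217 / 20 = 10.8500
LCL = c̄ − 3√c̄ = 10.8500 − 3 × 3.2939 = 0.9682

0.97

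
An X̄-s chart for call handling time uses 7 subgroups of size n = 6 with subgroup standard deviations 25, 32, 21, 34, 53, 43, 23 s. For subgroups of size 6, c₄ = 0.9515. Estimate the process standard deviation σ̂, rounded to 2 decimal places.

34.68

s̄ = (25 + 32 + 21 + 34 + 53 + 43 + 23) / 7 = 33.0000
σ̂ = s̄ / c₄ = 33.0000 / 0.9515 = 34.6821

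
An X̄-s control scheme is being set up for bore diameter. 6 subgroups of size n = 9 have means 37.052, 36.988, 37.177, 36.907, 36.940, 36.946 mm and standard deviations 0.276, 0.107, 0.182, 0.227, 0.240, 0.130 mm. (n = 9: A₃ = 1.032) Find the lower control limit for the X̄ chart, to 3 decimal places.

36.802

X̄̄ = (37.052 + 36.988 + 37.177 + 36.907 + 36.940 + 36.946) / 6 = 37.0017
s̄ = (0.276 + 0.107 + 0.182 + 0.227 + 0.240 + 0.130) / 6 = 0.1937
LCL = X̄̄ − A₃·s̄ = 37.0017 − 1.032 × 0.1937 = 36.8018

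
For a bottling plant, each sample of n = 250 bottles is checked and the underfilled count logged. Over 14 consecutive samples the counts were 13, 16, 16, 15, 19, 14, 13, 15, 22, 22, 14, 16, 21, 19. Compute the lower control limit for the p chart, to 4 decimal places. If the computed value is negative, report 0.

0.0197

p̄ = Σdᵢ / (k·n) = 235 / (14 × 250) = 0.06714
LCL = p̄ − 3·√(p̄(1−p̄)/n) = 0.06714 − 3 × 0.01583 = 0.01966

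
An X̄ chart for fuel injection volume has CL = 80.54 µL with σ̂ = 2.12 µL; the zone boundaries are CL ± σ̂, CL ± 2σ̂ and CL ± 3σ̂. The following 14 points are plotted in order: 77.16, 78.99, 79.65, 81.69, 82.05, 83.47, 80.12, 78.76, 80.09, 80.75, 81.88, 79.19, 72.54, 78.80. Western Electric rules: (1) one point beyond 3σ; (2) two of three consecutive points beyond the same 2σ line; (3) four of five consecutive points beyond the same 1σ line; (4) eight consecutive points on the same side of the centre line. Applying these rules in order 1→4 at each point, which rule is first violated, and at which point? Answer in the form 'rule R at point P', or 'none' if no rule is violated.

rule 1 at point 13

Zone of each point (C = within 1σ̂, B = 1σ̂–2σ̂, A = 2σ̂–3σ̂, * = beyond 3σ̂; sign = side of CL): 1:-B, 2:-C, 3:-C, 4:+C, 5:+C, 6:+B, 7:-C, 8:-C, 9:-C, 10:+C, 11:+C, 12:-C, 13:-*, 14:-C
Rule 1 (one point beyond the 3σ limits) is satisfied at point 13.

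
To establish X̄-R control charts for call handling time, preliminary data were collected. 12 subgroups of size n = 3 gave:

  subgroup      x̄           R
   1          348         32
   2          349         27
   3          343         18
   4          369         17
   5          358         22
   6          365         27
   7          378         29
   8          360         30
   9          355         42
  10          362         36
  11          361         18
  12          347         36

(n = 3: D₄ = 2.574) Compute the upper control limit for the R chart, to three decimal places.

R̄ = (32 + 27 + 18 + 17 + 22 + 27 + 29 + 30 + 42 + 36 + 18 + 36) / 12 = 334.0000 / 12 = 27.8333
UCL_R = D₄·R̄ = 2.574 × 27.8333 = 71.6430

71.643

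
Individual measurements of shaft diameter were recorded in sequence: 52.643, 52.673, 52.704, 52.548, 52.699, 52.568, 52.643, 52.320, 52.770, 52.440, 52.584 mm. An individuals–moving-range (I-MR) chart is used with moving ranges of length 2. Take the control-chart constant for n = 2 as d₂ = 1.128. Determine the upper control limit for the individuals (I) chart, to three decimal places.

53.084

X̄ = (52.643 + 52.673 + 52.704 + 52.548 + 52.699 + 52.568 + 52.643 + 52.320 + 52.770 + 52.440 + 52.584) / 11 = 52.5993
Moving ranges: 0.030, 0.031, 0.156, 0.151, 0.131, 0.075, 0.323, 0.450, 0.330, 0.144; M̄R̄ = 1.8210 / 10 = 0.1821
UCL = X̄ + 3·M̄R̄/d₂ = 52.5993 + 3 × 0.1821 / 1.128 = 53.0836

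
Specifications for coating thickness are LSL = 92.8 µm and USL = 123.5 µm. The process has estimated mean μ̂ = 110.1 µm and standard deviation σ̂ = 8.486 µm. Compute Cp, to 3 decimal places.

Cp = (USL − LSL) / (6σ̂) = (123.5 − 92.8) / (6 × 8.486) = 30.7000 / 50.9160 = 0.6030

0.603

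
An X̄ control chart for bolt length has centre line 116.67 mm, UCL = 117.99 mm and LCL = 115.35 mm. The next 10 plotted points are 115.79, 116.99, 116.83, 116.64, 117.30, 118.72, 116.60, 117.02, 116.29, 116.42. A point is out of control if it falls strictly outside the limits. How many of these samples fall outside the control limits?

1

Compare each point to [115.35, 117.99]: sample 6 = 118.72 > UCL.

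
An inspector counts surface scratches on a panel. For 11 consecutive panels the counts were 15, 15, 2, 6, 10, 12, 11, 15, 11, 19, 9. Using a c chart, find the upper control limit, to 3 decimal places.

21.477

c̄ = (15 + 15 + 2 + 6 + 10 + 12 + 11 + 15 + 11 + 19 + 9) / 11 = 125 / 11 = 11.3636
UCL = c̄ + 3√c̄ = 11.3636 + 3 × √11.3636 = 11.3636 + 3 × 3.3710 = 21.4766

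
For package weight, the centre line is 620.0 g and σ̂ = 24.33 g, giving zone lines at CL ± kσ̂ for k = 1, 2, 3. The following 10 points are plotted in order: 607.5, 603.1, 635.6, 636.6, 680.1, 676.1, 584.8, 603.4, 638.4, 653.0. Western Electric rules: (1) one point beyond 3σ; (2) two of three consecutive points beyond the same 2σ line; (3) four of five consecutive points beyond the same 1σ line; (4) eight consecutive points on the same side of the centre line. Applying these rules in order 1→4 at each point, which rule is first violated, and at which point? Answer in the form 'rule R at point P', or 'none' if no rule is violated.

rule 2 at point 6

Zone of each point (C = within 1σ̂, B = 1σ̂–2σ̂, A = 2σ̂–3σ̂, * = beyond 3σ̂; sign = side of CL): 1:-C, 2:-C, 3:+C, 4:+C, 5:+A, 6:+A, 7:-B, 8:-C, 9:+C, 10:+B
Rule 2 (two of three consecutive points beyond the same 2σ limit) is satisfied at point 6.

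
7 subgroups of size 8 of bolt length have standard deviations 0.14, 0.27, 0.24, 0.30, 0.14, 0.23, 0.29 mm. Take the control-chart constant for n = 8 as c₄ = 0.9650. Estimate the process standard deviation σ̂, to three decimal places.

0.238

s̄ = (0.14 + 0.27 + 0.24 + 0.30 + 0.14 + 0.23 + 0.29) / 7 = 0.2300
σ̂ = s̄ / c₄ = 0.2300 / 0.9650 = 0.2383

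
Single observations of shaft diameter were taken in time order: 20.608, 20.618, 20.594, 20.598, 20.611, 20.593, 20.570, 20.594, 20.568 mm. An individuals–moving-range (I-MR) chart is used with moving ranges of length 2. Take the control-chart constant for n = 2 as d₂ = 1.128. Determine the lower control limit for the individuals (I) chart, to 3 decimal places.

20.548

X̄ = (20.608 + 20.618 + 20.594 + 20.598 + 20.611 + 20.593 + 20.570 + 20.594 + 20.568) / 9 = 20.5949
Moving ranges: 0.010, 0.024, 0.004, 0.013, 0.018, 0.023, 0.024, 0.026; M̄R̄ = 0.1420 / 8 = 0.0177
LCL = X̄ − 3·M̄R̄/d₂ = 20.5949 − 3 × 0.0177 / 1.128 = 20.5477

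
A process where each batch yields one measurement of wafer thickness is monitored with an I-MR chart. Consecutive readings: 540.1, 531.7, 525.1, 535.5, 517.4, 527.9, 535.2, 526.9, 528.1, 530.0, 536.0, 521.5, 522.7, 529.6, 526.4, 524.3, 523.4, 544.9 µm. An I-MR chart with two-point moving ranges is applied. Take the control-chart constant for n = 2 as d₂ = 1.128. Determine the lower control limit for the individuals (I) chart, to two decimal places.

509.08

X̄ = (540.1 + 531.7 + 525.1 + 535.5 + 517.4 + 527.9 + 535.2 + 526.9 + 528.1 + 530.0 + 536.0 + 521.5 + 522.7 + 529.6 + 526.4 + 524.3 + 523.4 + 544.9) / 18 = 529.2611
Moving ranges: 8.4, 6.6, 10.4, 18.1, 10.5, 7.3, 8.3, 1.2, 1.9, 6.0, 14.5, 1.2, 6.9, 3.2, 2.1, 0.9, 21.5; M̄R̄ = 129.0000 / 17 = 7.5882
LCL = X̄ − 3·M̄R̄/d₂ = 529.2611 − 3 × 7.5882 / 1.128 = 509.0796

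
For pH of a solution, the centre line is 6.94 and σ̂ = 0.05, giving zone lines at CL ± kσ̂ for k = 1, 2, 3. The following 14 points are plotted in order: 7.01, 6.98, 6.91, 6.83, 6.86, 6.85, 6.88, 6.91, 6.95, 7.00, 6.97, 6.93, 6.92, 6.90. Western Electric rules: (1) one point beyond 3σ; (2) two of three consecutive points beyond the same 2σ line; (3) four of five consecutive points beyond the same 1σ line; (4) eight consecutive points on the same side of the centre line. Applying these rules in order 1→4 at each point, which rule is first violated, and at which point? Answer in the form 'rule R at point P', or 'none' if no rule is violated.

Zone of each point (C = within 1σ̂, B = 1σ̂–2σ̂, A = 2σ̂–3σ̂, * = beyond 3σ̂; sign = side of CL): 1:+B, 2:+C, 3:-C, 4:-A, 5:-B, 6:-B, 7:-B, 8:-C, 9:+C, 10:+B, 11:+C, 12:-C, 13:-C, 14:-C
Rule 3 (four of five consecutive points beyond the same 1σ limit) is satisfied at point 7.

rule 3 at point 7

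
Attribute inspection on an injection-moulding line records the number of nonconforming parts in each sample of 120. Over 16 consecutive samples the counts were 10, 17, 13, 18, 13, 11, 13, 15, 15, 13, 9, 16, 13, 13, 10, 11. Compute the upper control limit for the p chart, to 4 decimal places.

0.1948

p̄ = Σdᵢ / (k·n) = 210 / (16 × 120) = 0.10938
UCL = p̄ + 3·√(p̄(1−p̄)/n) = 0.10938 + 3 × √(0.10938×0.89062/120) = 0.10938 + 3 × 0.02849 = 0.19485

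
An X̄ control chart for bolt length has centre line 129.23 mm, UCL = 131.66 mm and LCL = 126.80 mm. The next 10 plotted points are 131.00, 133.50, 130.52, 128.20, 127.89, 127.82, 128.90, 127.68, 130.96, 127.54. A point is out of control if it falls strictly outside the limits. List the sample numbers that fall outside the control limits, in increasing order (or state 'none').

2

Compare each point to [126.80, 131.66]: sample 2 = 133.50 > UCL.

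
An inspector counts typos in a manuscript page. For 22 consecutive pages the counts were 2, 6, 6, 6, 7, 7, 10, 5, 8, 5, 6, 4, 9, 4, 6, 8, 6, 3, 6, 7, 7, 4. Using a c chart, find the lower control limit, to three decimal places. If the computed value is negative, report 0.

c̄ = (2 + 6 + 6 + 6 + 7 + 7 + 10 + 5 + 8 + 5 + 6 + 4 + 9 + 4 + 6 + 8 + 6 + 3 + 6 + 7 + 7 + 4) / 22 = 132 / 22 = 6.0000
LCL = c̄ − 3√c̄ = 6.0000 − 3 × 2.4495 = -1.3485 → 0 (cannot be negative)

0.000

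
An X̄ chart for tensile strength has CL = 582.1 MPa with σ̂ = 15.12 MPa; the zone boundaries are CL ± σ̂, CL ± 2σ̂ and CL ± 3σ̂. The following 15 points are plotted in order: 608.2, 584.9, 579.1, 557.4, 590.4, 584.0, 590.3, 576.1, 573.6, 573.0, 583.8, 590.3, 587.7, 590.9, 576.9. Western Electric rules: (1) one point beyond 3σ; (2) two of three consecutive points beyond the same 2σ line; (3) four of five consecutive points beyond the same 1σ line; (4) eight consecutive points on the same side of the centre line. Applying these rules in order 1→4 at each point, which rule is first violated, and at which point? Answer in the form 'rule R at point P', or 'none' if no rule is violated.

Zone of each point (C = within 1σ̂, B = 1σ̂–2σ̂, A = 2σ̂–3σ̂, * = beyond 3σ̂; sign = side of CL): 1:+B, 2:+C, 3:-C, 4:-B, 5:+C, 6:+C, 7:+C, 8:-C, 9:-C, 10:-C, 11:+C, 12:+C, 13:+C, 14:+C, 15:-C
No rule fires across all 15 points.

none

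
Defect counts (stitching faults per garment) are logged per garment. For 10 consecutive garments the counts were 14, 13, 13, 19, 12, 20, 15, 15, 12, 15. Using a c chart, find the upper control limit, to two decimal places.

26.34

c̄ = (14 + 13 + 13 + 19 + 12 + 20 + 15 + 15 + 12 + 15) / 10 = 148 / 10 = 14.8000
UCL = c̄ + 3√c̄ = 14.8000 + 3 × √14.8000 = 14.8000 + 3 × 3.8471 = 26.3412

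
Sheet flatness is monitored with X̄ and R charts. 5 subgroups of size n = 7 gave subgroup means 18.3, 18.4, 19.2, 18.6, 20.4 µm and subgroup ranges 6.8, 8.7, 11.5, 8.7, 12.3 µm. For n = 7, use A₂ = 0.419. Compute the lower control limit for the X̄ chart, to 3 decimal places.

X̄̄ = (18.3 + 18.4 + 19.2 + 18.6 + 20.4) / 5 = 94.9000 / 5 = 18.9800
R̄ = (6.8 + 8.7 + 11.5 + 8.7 + 12.3) / 5 = 48.0000 / 5 = 9.6000
LCL = X̄̄ − A₂·R̄ = 18.9800 − 0.419 × 9.6000 = 14.9576

14.958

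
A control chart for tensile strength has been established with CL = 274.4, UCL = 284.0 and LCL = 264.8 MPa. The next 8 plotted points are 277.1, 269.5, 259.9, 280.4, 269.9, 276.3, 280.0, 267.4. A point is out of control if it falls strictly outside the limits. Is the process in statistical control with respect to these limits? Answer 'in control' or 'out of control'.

out of control

Compare each point to [264.8, 284.0]: sample 3 = 259.9 < LCL.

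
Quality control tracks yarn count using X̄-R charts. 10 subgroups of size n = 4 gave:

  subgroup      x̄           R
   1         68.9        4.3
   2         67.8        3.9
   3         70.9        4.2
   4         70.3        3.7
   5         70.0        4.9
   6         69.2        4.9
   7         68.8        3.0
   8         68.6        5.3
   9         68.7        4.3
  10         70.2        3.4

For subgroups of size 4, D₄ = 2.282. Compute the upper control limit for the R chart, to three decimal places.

R̄ = (4.3 + 3.9 + 4.2 + 3.7 + 4.9 + 4.9 + 3.0 + 5.3 + 4.3 + 3.4) / 10 = 41.9000 / 10 = 4.1900
UCL_R = D₄·R̄ = 2.282 × 4.1900 = 9.5616

9.562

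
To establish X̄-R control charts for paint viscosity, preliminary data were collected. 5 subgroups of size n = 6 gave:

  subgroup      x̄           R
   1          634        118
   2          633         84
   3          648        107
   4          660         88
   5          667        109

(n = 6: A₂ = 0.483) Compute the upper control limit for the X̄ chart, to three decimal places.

X̄̄ = (634 + 633 + 648 + 660 + 667) / 5 = 3242.0000 / 5 = 648.4000
R̄ = (118 + 84 + 107 + 88 + 109) / 5 = 506.0000 / 5 = 101.2000
UCL = X̄̄ + A₂·R̄ = 648.4000 + 0.483 × 101.2000 = 697.2796

697.280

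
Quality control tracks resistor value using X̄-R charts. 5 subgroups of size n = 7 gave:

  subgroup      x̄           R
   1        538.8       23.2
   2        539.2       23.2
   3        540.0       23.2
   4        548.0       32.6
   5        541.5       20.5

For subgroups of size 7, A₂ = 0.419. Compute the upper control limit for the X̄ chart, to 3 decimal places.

551.782

X̄̄ = (538.8 + 539.2 + 540.0 + 548.0 + 541.5) / 5 = 2707.5000 / 5 = 541.5000
R̄ = (23.2 + 23.2 + 23.2 + 32.6 + 20.5) / 5 = 122.7000 / 5 = 24.5400
UCL = X̄̄ + A₂·R̄ = 541.5000 + 0.419 × 24.5400 = 551.7823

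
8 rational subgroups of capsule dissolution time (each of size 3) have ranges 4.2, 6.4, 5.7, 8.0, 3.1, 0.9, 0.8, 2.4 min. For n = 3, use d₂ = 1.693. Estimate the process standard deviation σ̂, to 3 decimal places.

2.326

R̄ = (4.2 + 6.4 + 5.7 + 8.0 + 3.1 + 0.9 + 0.8 + 2.4) / 8 = 3.9375
σ̂ = R̄ / d₂ = 3.9375 / 1.693 = 2.3258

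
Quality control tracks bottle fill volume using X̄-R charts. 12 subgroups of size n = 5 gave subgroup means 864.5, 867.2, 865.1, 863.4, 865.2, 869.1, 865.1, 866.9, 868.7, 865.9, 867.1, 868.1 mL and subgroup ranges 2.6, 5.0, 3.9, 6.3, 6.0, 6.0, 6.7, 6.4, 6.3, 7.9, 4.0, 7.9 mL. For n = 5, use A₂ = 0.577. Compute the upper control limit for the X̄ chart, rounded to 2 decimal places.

X̄̄ = (864.5 + 867.2 + 865.1 + 863.4 + 865.2 + 869.1 + 865.1 + 866.9 + 868.7 + 865.9 + 867.1 + 868.1) / 12 = 10396.3000 / 12 = 866.3583
R̄ = (2.6 + 5.0 + 3.9 + 6.3 + 6.0 + 6.0 + 6.7 + 6.4 + 6.3 + 7.9 + 4.0 + 7.9) / 12 = 69.0000 / 12 = 5.7500
UCL = X̄̄ + A₂·R̄ = 866.3583 + 0.577 × 5.7500 = 869.6761

869.68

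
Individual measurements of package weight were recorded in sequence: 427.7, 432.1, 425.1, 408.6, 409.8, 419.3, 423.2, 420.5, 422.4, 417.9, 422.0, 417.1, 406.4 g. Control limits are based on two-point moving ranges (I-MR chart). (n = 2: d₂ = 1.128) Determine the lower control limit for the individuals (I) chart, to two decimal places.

403.59

X̄ = (427.7 + 432.1 + 425.1 + 408.6 + 409.8 + 419.3 + 423.2 + 420.5 + 422.4 + 417.9 + 422.0 + 417.1 + 406.4) / 13 = 419.3923
Moving ranges: 4.4, 7.0, 16.5, 1.2, 9.5, 3.9, 2.7, 1.9, 4.5, 4.1, 4.9, 10.7; M̄R̄ = 71.3000 / 12 = 5.9417
LCL = X̄ − 3·M̄R̄/d₂ = 419.3923 − 3 × 5.9417 / 1.128 = 403.5900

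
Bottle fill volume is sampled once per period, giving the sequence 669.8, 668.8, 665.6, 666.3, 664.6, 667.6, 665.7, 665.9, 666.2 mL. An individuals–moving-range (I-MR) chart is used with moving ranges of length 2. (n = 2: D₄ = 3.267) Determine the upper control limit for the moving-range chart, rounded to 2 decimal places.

4.90

Moving ranges: 1.0, 3.2, 0.7, 1.7, 3.0, 1.9, 0.2, 0.3; M̄R̄ = 12.0000 / 8 = 1.5000
UCL_MR = D₄·M̄R̄ = 3.267 × 1.5000 = 4.9005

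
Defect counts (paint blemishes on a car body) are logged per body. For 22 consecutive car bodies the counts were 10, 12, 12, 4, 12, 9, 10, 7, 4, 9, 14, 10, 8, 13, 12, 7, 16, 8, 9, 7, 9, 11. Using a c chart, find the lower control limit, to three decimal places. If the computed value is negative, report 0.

0.347

c̄ = (10 + 12 + 12 + 4 + 12 + 9 + 10 + 7 + 4 + 9 + 14 + 10 + 8 + 13 + 12 + 7 + 16 + 8 + 9 + 7 + 9 + 11) / 22 = 213 / 22 = 9.6818
LCL = c̄ − 3√c̄ = 9.6818 − 3 × 3.1116 = 0.3471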